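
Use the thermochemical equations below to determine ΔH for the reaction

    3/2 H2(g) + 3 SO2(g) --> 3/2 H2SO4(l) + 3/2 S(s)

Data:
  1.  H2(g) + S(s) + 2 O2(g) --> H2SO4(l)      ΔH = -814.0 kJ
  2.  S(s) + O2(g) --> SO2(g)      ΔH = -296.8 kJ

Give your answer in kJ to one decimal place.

ΔH = -330.6 kJ

eq. 1 × 3/2 (scale by 3/2 for the 3/2 H2SO4(l)): (3/2)·(-814.0) = -1221.0 kJ
eq. 2 reversed and × 3 (reverse to put SO2(g) on the reactant side; ×3 to match 3 SO2(g) in the target): (-3)·(-296.8) = +890.4 kJ
Summing the manipulated equations, ΔH = (-1221.0) + (+890.4) = -330.6 kJ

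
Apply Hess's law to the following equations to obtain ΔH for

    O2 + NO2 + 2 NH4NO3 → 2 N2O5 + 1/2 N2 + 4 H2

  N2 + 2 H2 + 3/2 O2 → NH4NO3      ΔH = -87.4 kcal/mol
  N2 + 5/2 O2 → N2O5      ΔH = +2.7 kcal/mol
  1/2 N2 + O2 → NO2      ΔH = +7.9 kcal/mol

ΔH = 172.3 kcal/mol

equation 1 reversed and × 2 (reverse to put NH4NO3 on the reactant side; scale by 2 for the 2 NH4NO3): (-2)·(-87.4) = +174.8 kcal/mol
equation 2 × 2 (scale by 2 for the 2 N2O5): (2)·(+2.7) = +5.4 kcal/mol
equation 3 reversed (NO2 must end up as a reactant): -7.9 kcal/mol
ΔH = (-2)·(-87.4) + (2)·(+2.7) + (-1)·(+7.9) = 172.3 kcal/mol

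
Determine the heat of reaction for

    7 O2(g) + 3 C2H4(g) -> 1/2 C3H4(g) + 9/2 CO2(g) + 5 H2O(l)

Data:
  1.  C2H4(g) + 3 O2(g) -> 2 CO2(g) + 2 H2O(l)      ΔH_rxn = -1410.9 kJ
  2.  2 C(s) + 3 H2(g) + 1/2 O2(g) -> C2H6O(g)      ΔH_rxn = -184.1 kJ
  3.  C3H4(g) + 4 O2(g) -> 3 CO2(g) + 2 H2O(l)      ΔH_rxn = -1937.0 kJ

ΔH_rxn = -3264.2 kJ

eq. 1 × 3 (scale by 3 for the 3 C2H4(g)): (3)·(-1410.9) = -4232.7 kJ
eq. 2: not needed (C(s) appears nowhere else).
eq. 3 reversed and × 1/2 (reverse to put C3H4(g) on the product side; scale by 1/2 for the 1/2 C3H4(g)): (-1/2)·(-1937.0) = +968.5 kJ
ΔH_rxn = (3)·(-1410.9) + (-1/2)·(-1937.0) = -3264.2 kJ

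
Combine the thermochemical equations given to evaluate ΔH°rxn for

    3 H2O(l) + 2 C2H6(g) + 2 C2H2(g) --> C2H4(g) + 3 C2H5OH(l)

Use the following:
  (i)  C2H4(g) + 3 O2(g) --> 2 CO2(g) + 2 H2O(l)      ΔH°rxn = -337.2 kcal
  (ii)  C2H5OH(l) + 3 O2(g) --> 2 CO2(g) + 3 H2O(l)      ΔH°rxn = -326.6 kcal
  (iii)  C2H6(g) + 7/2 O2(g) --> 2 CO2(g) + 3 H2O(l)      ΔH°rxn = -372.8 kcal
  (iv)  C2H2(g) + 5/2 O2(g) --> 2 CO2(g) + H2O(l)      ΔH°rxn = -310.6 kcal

(i) reversed: +337.2 kcal
(ii) reversed and × 3: (-3)·(-326.6) = +979.8 kcal
(iii) × 2: (2)·(-372.8) = -745.6 kcal
(iv) × 2: (2)·(-310.6) = -621.2 kcal
Summing the manipulated equations, ΔH°rxn = (-1)·(-337.2) + (-3)·(-326.6) + (2)·(-372.8) + (2)·(-310.6) = -49.8 kcal

ΔH°rxn = -49.8 kcal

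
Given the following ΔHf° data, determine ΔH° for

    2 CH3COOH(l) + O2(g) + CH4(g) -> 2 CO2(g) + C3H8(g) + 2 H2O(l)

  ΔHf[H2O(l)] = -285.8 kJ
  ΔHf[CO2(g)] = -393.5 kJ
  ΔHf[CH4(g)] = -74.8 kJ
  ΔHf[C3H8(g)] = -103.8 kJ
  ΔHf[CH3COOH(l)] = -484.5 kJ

ΔH° = -418.6 kJ

Products: 2·(-393.5) + 1·(-103.8) + 2·(-285.8) = -1462.4
Reactants: 2·(-484.5) + 1·(+0.0) + 1·(-74.8) = -1043.8
ΔH° = (-1462.4) − (-1043.8) = -418.6 kJ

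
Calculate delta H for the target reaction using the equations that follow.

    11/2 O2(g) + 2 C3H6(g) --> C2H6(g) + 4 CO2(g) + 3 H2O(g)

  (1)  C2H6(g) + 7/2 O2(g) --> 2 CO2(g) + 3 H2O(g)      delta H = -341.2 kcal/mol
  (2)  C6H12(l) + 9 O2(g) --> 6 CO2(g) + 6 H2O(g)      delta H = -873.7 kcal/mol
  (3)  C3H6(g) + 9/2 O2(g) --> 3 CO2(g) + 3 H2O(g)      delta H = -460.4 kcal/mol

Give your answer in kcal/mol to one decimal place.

(1) reversed: +341.2 kcal/mol
(2): not needed.
(3) × 2: (2)·(-460.4) = -920.8 kcal/mol
delta H = (-1)·(-341.2) + (2)·(-460.4) = -579.6 kcal/mol

delta H = -579.6 kcal/mol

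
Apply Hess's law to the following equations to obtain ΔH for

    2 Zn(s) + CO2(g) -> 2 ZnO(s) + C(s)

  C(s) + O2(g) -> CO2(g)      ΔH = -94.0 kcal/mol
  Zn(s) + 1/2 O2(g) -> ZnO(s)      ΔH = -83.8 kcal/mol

ΔH = -73.6 kcal/mol

equation 1 reversed: +94.0 kcal/mol
equation 2 × 2: (2)·(-83.8) = -167.6 kcal/mol
Summing the manipulated equations, ΔH = (+94.0) + (-167.6) = -73.6 kcal/mol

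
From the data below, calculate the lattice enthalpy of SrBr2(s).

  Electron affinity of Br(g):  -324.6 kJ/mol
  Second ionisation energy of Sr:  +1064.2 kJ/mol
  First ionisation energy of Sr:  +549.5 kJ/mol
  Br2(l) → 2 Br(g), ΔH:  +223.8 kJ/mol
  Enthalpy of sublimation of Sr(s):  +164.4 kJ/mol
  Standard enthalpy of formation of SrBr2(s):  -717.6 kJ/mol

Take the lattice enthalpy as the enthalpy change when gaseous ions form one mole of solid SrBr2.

ΔHf° = 1·ΔHsub + 1·(ΣIE) + 1·D(Br2) + 2·EA + U
-717.6 = 1·(+164.4) + 1·(+1613.7) + 1·(+223.8) + 2·(-324.6) + U
U = -717.6 − (+1352.7) = -2070.3 kJ/mol

U = -2070.3 kJ/mol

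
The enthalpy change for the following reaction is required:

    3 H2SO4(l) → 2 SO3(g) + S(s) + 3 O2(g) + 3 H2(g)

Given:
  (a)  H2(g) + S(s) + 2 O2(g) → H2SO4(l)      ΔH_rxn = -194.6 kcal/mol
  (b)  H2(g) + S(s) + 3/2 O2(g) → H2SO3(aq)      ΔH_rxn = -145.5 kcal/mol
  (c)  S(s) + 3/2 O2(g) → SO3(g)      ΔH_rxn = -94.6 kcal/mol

ΔH_rxn = 394.6 kcal/mol

(a) reversed and × 3: (-3)·(-194.6) = +583.8 kcal/mol
(b): not needed.
(c) × 2: (2)·(-94.6) = -189.2 kcal/mol
ΔH_rxn = (-3)·(-194.6) + (2)·(-94.6) = 394.6 kcal/mol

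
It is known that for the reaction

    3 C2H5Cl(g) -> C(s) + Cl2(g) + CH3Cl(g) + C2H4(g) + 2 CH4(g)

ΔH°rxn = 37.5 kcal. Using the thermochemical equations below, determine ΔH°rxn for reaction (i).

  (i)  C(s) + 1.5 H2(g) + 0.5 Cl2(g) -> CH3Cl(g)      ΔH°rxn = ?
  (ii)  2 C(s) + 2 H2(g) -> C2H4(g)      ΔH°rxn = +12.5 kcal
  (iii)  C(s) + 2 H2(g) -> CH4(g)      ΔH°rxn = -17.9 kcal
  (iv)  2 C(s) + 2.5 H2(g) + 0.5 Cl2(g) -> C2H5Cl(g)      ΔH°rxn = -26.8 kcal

(i) as written: contributes x
(ii) as written: +12.5 kcal
(iii) × 2: (2)·(-17.9) = -35.8 kcal
(iv) reversed and × 3: (-3)·(-26.8) = +80.4 kcal
+37.5 = (+12.5) + (-35.8) + (+80.4) + x
x = (+37.5 − (+57.1)) / (1) = -19.6 kcal

ΔH°rxn = -19.6 kcal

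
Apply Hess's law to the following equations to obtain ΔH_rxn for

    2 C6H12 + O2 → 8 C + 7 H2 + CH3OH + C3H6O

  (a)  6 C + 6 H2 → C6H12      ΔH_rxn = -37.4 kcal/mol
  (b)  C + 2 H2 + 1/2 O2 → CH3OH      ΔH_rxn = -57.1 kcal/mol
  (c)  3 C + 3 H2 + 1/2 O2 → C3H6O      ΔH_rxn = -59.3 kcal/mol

ΔH_rxn = -41.6 kcal/mol

(a) reversed and × 2: (-2)·(-37.4) = +74.8 kcal/mol
(b) as written: -57.1 kcal/mol
(c) as written: -59.3 kcal/mol
ΔH_rxn = (+74.8) + (-57.1) + (-59.3) = -41.6 kcal/mol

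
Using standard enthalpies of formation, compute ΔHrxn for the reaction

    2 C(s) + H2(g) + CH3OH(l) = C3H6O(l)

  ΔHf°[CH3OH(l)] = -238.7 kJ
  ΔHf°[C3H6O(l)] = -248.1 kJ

Products: 1·(-248.1) = -248.1
Reactants: 2·(+0.0) + 1·(+0.0) + 1·(-238.7) = -238.7
ΔHrxn = (-248.1) − (-238.7) = -9.4 kJ

ΔHrxn = -9.4 kJ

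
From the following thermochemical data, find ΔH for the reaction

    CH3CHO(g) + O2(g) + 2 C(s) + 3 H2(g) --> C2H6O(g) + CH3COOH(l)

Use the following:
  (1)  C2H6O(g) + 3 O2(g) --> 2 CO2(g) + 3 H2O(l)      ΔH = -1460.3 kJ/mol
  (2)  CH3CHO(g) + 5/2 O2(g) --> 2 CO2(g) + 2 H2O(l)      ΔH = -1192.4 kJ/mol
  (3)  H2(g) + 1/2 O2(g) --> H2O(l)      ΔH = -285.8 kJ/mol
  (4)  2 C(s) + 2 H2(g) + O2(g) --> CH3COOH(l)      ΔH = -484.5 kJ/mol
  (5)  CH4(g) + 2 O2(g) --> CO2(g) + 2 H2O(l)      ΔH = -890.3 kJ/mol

(1) reversed: +1460.3 kJ/mol
(2) as written: -1192.4 kJ/mol
(3) as written: -285.8 kJ/mol
(4) as written: -484.5 kJ/mol
(5): not needed.
ΔH = (+1460.3) + (-1192.4) + (-285.8) + (-484.5) = -502.4 kJ/mol

ΔH = -502.4 kJ/mol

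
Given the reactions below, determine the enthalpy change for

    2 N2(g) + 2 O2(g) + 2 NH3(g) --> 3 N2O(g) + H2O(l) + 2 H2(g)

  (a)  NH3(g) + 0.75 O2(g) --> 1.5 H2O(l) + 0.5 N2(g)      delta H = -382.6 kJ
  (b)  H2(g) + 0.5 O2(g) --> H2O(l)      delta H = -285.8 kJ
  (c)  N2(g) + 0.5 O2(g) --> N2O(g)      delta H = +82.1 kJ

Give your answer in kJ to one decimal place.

delta H = 52.7 kJ

(a) × 2: (2)·(-382.6) = -765.2 kJ
(b) reversed and × 2: (-2)·(-285.8) = +571.6 kJ
(c) × 3: (3)·(+82.1) = +246.3 kJ
delta H = (-765.2) + (+571.6) + (+246.3) = 52.7 kJ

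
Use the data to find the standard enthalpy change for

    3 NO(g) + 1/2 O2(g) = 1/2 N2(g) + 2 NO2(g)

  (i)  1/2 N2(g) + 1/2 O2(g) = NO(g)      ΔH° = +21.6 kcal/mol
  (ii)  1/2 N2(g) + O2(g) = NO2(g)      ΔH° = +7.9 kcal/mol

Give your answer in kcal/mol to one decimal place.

(i) reversed and × 3: (-3)·(+21.6) = -64.8 kcal/mol
(ii) × 2: (2)·(+7.9) = +15.8 kcal/mol
Since enthalpy is a state function, ΔH° = (-3)·(+21.6) + (2)·(+7.9) = -49.0 kcal/mol

ΔH° = -49.0 kcal/mol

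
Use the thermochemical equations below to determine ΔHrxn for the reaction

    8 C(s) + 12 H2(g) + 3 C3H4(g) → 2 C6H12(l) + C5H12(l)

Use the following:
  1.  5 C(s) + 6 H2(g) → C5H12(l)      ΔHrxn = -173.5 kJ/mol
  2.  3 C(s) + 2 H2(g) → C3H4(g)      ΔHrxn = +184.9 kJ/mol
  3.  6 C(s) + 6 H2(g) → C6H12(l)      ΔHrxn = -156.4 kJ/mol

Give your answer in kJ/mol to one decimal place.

ΔHrxn = -1041.0 kJ/mol

eq. 1 as written: -173.5 kJ/mol
eq. 2 reversed and × 3: (-3)·(+184.9) = -554.7 kJ/mol
eq. 3 × 2: (2)·(-156.4) = -312.8 kJ/mol
Combining the equations, ΔHrxn = (1)·(-173.5) + (-3)·(+184.9) + (2)·(-156.4) = -1041.0 kJ/mol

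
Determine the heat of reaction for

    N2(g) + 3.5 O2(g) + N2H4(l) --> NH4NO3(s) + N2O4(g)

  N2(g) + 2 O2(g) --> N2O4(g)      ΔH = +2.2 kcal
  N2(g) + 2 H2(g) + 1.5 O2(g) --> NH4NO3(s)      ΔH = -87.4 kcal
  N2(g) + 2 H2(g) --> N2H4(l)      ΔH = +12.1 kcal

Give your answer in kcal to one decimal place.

ΔH = -97.3 kcal

equation 1 as written (N2O4(g) already on the product side): +2.2 kcal
equation 2 as written (NH4NO3(s) already on the product side): -87.4 kcal
equation 3 reversed (reverse to put N2H4(l) on the reactant side): -12.1 kcal
ΔH = (+2.2) + (-87.4) + (-12.1) = -97.3 kcal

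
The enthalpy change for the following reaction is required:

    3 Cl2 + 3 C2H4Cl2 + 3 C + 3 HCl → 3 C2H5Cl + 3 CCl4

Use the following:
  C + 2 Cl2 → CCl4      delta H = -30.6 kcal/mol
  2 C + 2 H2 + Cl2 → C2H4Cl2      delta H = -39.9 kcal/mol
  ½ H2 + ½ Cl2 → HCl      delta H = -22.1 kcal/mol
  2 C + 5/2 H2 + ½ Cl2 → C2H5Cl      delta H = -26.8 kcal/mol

delta H = 13.8 kcal/mol

equation 1 × 3: (3)·(-30.6) = -91.8 kcal/mol
equation 2 reversed and × 3: (-3)·(-39.9) = +119.7 kcal/mol
equation 3 reversed and × 3: (-3)·(-22.1) = +66.3 kcal/mol
equation 4 × 3: (3)·(-26.8) = -80.4 kcal/mol
By Hess's law, delta H = (3)·(-30.6) + (-3)·(-39.9) + (-3)·(-22.1) + (3)·(-26.8) = 13.8 kcal/mol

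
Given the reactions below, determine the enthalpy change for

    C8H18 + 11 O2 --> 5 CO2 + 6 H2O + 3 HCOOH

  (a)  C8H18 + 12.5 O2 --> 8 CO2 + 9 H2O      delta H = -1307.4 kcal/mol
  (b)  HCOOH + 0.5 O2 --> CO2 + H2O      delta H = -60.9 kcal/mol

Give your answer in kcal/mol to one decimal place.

delta H = -1124.7 kcal/mol

(a) as written: -1307.4 kcal/mol
(b) reversed and × 3: (-3)·(-60.9) = +182.7 kcal/mol
delta H = (-1307.4) + (+182.7) = -1124.7 kcal/mol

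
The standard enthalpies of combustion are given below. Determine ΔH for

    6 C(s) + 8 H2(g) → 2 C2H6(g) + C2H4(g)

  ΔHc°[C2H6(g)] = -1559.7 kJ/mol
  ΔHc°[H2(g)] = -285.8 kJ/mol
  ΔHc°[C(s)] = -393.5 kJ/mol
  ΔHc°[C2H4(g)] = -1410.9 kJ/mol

With combustion enthalpies, reactants minus products:
= [6·(-393.5) + 8·(-285.8)] − [2·(-1559.7) + 1·(-1410.9)]
= -117.1 kJ/mol

ΔH = -117.1 kJ/mol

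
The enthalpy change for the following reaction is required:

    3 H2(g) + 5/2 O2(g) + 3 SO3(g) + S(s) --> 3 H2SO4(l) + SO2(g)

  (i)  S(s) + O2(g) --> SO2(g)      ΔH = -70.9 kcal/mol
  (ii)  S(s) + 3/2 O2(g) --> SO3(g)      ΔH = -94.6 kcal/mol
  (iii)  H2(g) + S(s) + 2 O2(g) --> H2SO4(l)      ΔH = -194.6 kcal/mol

(i) as written (SO2(g) already on the product side): -70.9 kcal/mol
(ii) reversed and × 3 (SO3(g) must end up as a reactant; scale by 3 for the 3 SO3(g)): (-3)·(-94.6) = +283.8 kcal/mol
(iii) × 3 (scale by 3 for the 3 H2SO4(l)): (3)·(-194.6) = -583.8 kcal/mol
ΔH = (1)·(-70.9) + (-3)·(-94.6) + (3)·(-194.6) = -370.9 kcal/mol

ΔH = -370.9 kcal/mol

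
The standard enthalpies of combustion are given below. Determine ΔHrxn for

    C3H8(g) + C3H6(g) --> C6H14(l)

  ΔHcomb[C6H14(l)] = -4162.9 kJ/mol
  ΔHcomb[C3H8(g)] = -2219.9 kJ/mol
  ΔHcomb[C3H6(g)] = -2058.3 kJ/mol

Using ΔH = Σ nΔHc°(reactants) − Σ nΔHc°(products):
= [1·(-2219.9) + 1·(-2058.3)] − [1·(-4162.9)]
= -115.3 kJ/mol

ΔHrxn = -115.3 kJ/mol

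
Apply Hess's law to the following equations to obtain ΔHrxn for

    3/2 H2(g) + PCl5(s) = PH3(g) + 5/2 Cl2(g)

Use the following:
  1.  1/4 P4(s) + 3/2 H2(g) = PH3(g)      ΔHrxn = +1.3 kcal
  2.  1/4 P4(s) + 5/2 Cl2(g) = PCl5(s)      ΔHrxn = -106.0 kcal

eq. 1 as written (PH3(g) already on the product side): +1.3 kcal
eq. 2 reversed (reverse to put PCl5(s) on the reactant side): +106.0 kcal
Since enthalpy is a state function, ΔHrxn = (+1.3) + (+106.0) = 107.3 kcal

ΔHrxn = 107.3 kcal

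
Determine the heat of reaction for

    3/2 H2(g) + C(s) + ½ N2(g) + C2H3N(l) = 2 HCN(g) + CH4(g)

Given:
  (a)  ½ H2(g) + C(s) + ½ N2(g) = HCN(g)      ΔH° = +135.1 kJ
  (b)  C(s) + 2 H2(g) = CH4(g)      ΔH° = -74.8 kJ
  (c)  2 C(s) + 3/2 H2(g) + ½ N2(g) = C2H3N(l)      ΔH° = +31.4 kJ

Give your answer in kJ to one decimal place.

ΔH° = 164.0 kJ

(a) × 2: (2)·(+135.1) = +270.2 kJ
(b) as written: -74.8 kJ
(c) reversed: -31.4 kJ
ΔH° = (+270.2) + (-74.8) + (-31.4) = 164.0 kJ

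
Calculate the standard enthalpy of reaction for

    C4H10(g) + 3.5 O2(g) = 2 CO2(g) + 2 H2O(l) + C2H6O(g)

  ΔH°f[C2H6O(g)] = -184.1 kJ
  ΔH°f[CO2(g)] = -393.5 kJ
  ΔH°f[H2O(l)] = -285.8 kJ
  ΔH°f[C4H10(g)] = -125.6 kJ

Products: 2·(-393.5) + 2·(-285.8) + 1·(-184.1) = -1542.7
Reactants: 1·(-125.6) + 7/2·(+0.0) = -125.6
ΔHrxn = (-1542.7) − (-125.6) = -1417.1 kJ

ΔHrxn = -1417.1 kJ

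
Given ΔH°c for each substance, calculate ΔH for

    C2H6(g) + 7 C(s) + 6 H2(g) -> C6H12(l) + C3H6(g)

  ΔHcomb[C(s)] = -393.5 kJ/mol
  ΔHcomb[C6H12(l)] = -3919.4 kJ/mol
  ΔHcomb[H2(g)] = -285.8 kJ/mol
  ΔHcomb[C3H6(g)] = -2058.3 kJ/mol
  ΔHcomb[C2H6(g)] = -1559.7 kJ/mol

With combustion enthalpies, reactants minus products:
= [1·(-1559.7) + 7·(-393.5) + 6·(-285.8)] − [1·(-3919.4) + 1·(-2058.3)]
= -51.3 kJ/mol

ΔH = -51.3 kJ/mol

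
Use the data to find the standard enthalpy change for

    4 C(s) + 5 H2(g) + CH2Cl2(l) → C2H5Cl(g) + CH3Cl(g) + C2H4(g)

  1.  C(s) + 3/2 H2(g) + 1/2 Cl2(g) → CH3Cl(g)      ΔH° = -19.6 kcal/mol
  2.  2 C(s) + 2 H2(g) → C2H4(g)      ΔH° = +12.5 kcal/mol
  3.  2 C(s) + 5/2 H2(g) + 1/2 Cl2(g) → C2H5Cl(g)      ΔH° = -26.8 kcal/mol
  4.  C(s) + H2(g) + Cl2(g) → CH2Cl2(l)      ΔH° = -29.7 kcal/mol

ΔH° = -4.2 kcal/mol

eq. 1 as written: -19.6 kcal/mol
eq. 2 as written: +12.5 kcal/mol
eq. 3 as written: -26.8 kcal/mol
eq. 4 reversed: +29.7 kcal/mol
Since enthalpy is a state function, ΔH° = (-19.6) + (+12.5) + (-26.8) + (+29.7) = -4.2 kcal/mol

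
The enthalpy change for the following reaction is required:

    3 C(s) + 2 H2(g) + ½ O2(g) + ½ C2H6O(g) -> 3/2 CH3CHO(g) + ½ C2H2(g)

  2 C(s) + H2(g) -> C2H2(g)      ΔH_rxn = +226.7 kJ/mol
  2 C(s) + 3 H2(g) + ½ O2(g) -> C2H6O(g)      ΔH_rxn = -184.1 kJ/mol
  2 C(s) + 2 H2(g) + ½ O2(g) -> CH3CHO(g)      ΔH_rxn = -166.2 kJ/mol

ΔH_rxn = -43.9 kJ/mol

equation 1 × 1/2 (scale by 1/2 for the 1/2 C2H2(g)): (1/2)·(+226.7) = +113.35 kJ/mol
equation 2 reversed and × 1/2 (reverse to put C2H6O(g) on the reactant side; ×1/2 to match 1/2 C2H6O(g) in the target): (-1/2)·(-184.1) = +92.05 kJ/mol
equation 3 × 3/2 (scale by 3/2 for the 3/2 CH3CHO(g)): (3/2)·(-166.2) = -249.3 kJ/mol
ΔH_rxn = (+113.35) + (+92.05) + (-249.3) = -43.9 kJ/mol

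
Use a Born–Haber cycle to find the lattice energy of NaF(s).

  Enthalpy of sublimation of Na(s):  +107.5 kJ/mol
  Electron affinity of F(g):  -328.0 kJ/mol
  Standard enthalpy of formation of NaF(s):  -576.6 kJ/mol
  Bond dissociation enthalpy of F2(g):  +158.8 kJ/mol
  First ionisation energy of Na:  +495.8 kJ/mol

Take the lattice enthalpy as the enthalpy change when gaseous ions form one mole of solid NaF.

U = -931.3 kJ/mol

ΔHf° = 1·ΔHsub + 1·(ΣIE) + 1/2·D(F2) + 1·EA + U
-576.6 = 1·(+107.5) + 1·(+495.8) + 1/2·(+158.8) + 1·(-328.0) + U
U = -576.6 − (+354.7) = -931.3 kJ/mol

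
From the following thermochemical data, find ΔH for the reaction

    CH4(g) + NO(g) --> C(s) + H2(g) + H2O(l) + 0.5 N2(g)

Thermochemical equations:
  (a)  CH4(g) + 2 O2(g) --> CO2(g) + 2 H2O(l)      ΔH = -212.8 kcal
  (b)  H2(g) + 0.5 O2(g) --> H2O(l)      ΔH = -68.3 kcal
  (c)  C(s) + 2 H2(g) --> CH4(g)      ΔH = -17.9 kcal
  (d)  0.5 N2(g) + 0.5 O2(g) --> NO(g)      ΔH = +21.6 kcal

(a): not needed (CO2(g) appears nowhere else).
(b) as written: -68.3 kcal
(c) reversed (reverse to put C(s) on the product side): +17.9 kcal
(d) reversed (reverse to put NO(g) on the reactant side): -21.6 kcal
ΔH = (-68.3) + (+17.9) + (-21.6) = -72.0 kcal

ΔH = -72.0 kcal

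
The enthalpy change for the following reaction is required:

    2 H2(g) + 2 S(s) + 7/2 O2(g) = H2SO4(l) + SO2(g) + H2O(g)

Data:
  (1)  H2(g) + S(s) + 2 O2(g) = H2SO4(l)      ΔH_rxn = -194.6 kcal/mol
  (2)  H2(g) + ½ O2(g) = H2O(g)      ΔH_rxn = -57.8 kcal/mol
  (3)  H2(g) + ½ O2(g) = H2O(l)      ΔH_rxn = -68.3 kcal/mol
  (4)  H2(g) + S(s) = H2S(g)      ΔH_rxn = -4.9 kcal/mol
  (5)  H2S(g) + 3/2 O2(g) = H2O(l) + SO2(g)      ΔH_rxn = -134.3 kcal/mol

(1) as written (H2SO4(l) already on the product side): -194.6 kcal/mol
(2) as written (H2O(g) already on the product side): -57.8 kcal/mol
(3) reversed: +68.3 kcal/mol
(4) as written: -4.9 kcal/mol
(5) as written (SO2(g) already on the product side): -134.3 kcal/mol
By Hess's law, ΔH_rxn = (1)·(-194.6) + (1)·(-57.8) + (-1)·(-68.3) + (1)·(-4.9) + (1)·(-134.3) = -323.3 kcal/mol

ΔH_rxn = -323.3 kcal/mol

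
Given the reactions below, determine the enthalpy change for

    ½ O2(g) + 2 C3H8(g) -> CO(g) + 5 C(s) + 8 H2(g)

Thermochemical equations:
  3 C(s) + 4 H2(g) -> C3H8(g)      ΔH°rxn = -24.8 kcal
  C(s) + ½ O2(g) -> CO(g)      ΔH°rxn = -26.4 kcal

ΔH°rxn = 23.2 kcal

equation 1 reversed and × 2 (C3H8(g) must end up as a reactant; ×2 to match 2 C3H8(g) in the target): (-2)·(-24.8) = +49.6 kcal
equation 2 as written (CO(g) already on the product side): -26.4 kcal
Summing the manipulated equations, ΔH°rxn = (-2)·(-24.8) + (1)·(-26.4) = 23.2 kcal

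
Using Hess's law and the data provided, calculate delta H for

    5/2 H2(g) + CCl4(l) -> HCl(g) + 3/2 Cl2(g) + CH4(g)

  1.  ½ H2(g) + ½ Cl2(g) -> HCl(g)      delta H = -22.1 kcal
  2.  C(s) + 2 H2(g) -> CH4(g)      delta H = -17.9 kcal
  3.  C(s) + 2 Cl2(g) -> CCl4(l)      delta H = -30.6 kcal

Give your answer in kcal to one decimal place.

eq. 1 as written (HCl(g) already on the product side): -22.1 kcal
eq. 2 as written (CH4(g) already on the product side): -17.9 kcal
eq. 3 reversed (CCl4(l) must end up as a reactant): +30.6 kcal
Summing the manipulated equations, delta H = (-22.1) + (-17.9) + (+30.6) = -9.4 kcal

delta H = -9.4 kcal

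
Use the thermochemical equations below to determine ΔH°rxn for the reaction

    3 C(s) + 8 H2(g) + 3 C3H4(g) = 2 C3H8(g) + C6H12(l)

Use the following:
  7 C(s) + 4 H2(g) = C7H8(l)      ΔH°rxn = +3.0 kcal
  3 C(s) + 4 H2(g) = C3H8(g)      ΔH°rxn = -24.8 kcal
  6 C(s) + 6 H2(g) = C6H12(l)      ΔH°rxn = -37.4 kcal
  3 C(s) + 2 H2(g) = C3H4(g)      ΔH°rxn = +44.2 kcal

ΔH°rxn = -219.6 kcal

equation 1: not needed.
equation 2 × 2: (2)·(-24.8) = -49.6 kcal
equation 3 as written: -37.4 kcal
equation 4 reversed and × 3: (-3)·(+44.2) = -132.6 kcal
Since enthalpy is a state function, ΔH°rxn = (2)·(-24.8) + (1)·(-37.4) + (-3)·(+44.2) = -219.6 kcal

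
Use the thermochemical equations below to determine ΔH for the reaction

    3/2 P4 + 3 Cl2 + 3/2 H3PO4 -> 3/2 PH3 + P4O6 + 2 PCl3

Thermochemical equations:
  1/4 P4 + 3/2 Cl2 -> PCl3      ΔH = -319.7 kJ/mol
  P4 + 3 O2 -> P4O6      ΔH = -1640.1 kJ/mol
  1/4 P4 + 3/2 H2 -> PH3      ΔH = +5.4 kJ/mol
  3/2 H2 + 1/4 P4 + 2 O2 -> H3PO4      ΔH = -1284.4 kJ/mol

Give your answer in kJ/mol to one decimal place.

ΔH = -344.8 kJ/mol

equation 1 × 2: (2)·(-319.7) = -639.4 kJ/mol
equation 2 as written: -1640.1 kJ/mol
equation 3 × 3/2: (3/2)·(+5.4) = +8.1 kJ/mol
equation 4 reversed and × 3/2: (-3/2)·(-1284.4) = +1926.6 kJ/mol
Summing the manipulated equations, ΔH = (2)·(-319.7) + (1)·(-1640.1) + (3/2)·(+5.4) + (-3/2)·(-1284.4) = -344.8 kJ/mol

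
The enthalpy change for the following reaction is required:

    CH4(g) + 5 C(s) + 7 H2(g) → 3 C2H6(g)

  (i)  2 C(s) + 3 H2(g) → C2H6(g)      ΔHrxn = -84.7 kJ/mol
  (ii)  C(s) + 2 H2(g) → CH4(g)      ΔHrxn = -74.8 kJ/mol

(i) × 3: (3)·(-84.7) = -254.1 kJ/mol
(ii) reversed: +74.8 kJ/mol
Since enthalpy is a state function, ΔHrxn = (3)·(-84.7) + (-1)·(-74.8) = -179.3 kJ/mol

ΔHrxn = -179.3 kJ/mol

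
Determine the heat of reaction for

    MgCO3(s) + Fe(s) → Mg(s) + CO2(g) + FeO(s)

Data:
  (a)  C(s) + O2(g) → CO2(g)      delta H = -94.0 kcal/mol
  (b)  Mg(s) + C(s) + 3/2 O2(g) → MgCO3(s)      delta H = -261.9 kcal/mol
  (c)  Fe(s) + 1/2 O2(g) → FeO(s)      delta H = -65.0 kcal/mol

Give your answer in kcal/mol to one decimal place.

delta H = 102.9 kcal/mol

(a) as written: -94.0 kcal/mol
(b) reversed: +261.9 kcal/mol
(c) as written: -65.0 kcal/mol
delta H = (1)·(-94.0) + (-1)·(-261.9) + (1)·(-65.0) = 102.9 kcal/mol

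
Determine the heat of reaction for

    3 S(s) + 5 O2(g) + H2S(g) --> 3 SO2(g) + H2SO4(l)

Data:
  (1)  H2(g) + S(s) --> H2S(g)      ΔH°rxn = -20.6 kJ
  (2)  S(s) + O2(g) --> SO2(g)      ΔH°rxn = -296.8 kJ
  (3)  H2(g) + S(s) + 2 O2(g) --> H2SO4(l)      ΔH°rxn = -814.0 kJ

(1) reversed (H2S(g) must end up as a reactant): +20.6 kJ
(2) × 3 (scale by 3 for the 3 SO2(g)): (3)·(-296.8) = -890.4 kJ
(3) as written (H2SO4(l) already on the product side): -814.0 kJ
Since enthalpy is a state function, ΔH°rxn = (-1)·(-20.6) + (3)·(-296.8) + (1)·(-814.0) = -1683.8 kJ

ΔH°rxn = -1683.8 kJ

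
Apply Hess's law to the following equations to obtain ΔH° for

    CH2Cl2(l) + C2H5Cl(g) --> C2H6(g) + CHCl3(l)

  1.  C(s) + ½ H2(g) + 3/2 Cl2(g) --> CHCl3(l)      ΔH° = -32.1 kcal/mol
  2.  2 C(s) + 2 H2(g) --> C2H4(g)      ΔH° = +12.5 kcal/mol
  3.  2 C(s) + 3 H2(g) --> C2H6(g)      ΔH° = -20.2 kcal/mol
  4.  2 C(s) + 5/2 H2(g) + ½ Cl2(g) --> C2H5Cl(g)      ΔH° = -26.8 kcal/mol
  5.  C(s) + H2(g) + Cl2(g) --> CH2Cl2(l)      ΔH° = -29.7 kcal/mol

eq. 1 as written (CHCl3(l) already on the product side): -32.1 kcal/mol
eq. 2: not needed (C2H4(g) appears nowhere else).
eq. 3 as written (C2H6(g) already on the product side): -20.2 kcal/mol
eq. 4 reversed (reverse to put C2H5Cl(g) on the reactant side): +26.8 kcal/mol
eq. 5 reversed (CH2Cl2(l) must end up as a reactant): +29.7 kcal/mol
Combining the equations, ΔH° = (-32.1) + (-20.2) + (+26.8) + (+29.7) = 4.2 kcal/mol

ΔH° = 4.2 kcal/mol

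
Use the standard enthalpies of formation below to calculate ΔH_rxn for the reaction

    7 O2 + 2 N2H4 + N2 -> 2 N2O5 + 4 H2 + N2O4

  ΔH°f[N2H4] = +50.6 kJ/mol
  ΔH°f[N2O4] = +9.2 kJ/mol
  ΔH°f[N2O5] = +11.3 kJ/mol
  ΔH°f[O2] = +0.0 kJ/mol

Products: 2·(+11.3) + 4·(+0.0) + 1·(+9.2) = +31.8
Reactants: 7·(+0.0) + 2·(+50.6) + 1·(+0.0) = +101.2
ΔH_rxn = (+31.8) − (+101.2) = -69.4 kJ/mol

ΔH_rxn = -69.4 kJ/mol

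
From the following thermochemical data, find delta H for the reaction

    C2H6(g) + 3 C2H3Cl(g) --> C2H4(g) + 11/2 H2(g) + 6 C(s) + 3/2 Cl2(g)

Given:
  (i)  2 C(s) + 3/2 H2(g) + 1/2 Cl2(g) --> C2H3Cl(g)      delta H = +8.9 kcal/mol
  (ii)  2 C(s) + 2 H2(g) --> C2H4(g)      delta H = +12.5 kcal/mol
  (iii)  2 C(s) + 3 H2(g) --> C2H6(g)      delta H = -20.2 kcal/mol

delta H = 6.0 kcal/mol

(i) reversed and × 3 (reverse to put C2H3Cl(g) on the reactant side; ×3 to match 3 C2H3Cl(g) in the target): (-3)·(+8.9) = -26.7 kcal/mol
(ii) as written (C2H4(g) already on the product side): +12.5 kcal/mol
(iii) reversed (C2H6(g) must end up as a reactant): +20.2 kcal/mol
Summing the manipulated equations, delta H = (-3)·(+8.9) + (1)·(+12.5) + (-1)·(-20.2) = 6.0 kcal/mol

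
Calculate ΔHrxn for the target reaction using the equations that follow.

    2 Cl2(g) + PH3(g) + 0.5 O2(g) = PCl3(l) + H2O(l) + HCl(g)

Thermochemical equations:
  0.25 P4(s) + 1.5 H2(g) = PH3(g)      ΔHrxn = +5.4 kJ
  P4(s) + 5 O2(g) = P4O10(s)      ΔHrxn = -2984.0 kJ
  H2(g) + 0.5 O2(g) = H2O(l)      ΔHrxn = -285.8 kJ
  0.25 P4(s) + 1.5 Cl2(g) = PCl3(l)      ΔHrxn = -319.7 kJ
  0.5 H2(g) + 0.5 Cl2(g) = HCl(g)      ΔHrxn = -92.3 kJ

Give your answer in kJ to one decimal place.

ΔHrxn = -703.2 kJ

equation 1 reversed (PH3(g) must end up as a reactant): -5.4 kJ
equation 2: not needed (P4O10(s) appears nowhere else).
equation 3 as written (H2O(l) already on the product side): -285.8 kJ
equation 4 as written (PCl3(l) already on the product side): -319.7 kJ
equation 5 as written (HCl(g) already on the product side): -92.3 kJ
Summing the manipulated equations, ΔHrxn = (-5.4) + (-285.8) + (-319.7) + (-92.3) = -703.2 kJ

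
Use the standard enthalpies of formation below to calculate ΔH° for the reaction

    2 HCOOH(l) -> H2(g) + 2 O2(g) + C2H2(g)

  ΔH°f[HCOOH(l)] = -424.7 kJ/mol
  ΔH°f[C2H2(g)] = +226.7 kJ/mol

ΔH° = 1076.1 kJ/mol

Products: 1·(+0.0) + 2·(+0.0) + 1·(+226.7) = +226.7
Reactants: 2·(-424.7) = -849.4
ΔH° = (+226.7) − (-849.4) = 1076.1 kJ/mol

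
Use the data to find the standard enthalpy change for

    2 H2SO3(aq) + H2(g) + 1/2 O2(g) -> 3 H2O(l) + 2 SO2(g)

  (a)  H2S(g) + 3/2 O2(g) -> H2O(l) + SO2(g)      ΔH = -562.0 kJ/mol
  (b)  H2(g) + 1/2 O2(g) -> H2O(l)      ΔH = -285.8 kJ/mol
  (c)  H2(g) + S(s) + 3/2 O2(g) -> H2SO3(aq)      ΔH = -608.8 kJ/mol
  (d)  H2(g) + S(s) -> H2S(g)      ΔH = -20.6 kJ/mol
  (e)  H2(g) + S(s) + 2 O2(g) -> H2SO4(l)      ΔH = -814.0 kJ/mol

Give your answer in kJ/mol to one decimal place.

ΔH = -233.4 kJ/mol

(a) × 2: (2)·(-562.0) = -1124.0 kJ/mol
(b) as written: -285.8 kJ/mol
(c) reversed and × 2: (-2)·(-608.8) = +1217.6 kJ/mol
(d) × 2: (2)·(-20.6) = -41.2 kJ/mol
(e): not needed.
Since enthalpy is a state function, ΔH = (-1124.0) + (-285.8) + (+1217.6) + (-41.2) = -233.4 kJ/mol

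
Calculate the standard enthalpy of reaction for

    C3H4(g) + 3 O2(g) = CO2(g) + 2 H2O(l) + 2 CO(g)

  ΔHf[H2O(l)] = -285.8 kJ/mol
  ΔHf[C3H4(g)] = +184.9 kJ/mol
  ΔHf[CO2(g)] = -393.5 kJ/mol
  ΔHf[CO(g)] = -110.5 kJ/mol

Products: 1·(-393.5) + 2·(-285.8) + 2·(-110.5) = -1186.1
Reactants: 1·(+184.9) + 3·(+0.0) = +184.9
ΔHrxn = (-1186.1) − (+184.9) = -1371.0 kJ/mol

ΔHrxn = -1371.0 kJ/mol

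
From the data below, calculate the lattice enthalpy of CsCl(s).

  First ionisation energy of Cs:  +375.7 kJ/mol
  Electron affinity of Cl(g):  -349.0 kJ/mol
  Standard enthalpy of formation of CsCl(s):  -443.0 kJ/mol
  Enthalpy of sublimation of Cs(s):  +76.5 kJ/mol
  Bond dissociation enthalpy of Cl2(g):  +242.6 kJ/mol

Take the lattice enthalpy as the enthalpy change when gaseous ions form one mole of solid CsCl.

ΔHf° = 1·ΔHsub + 1·(ΣIE) + 1/2·D(Cl2) + 1·EA + U
-443.0 = 1·(+76.5) + 1·(+375.7) + 1/2·(+242.6) + 1·(-349.0) + U
U = -443.0 − (+224.5) = -667.5 kJ/mol

U = -667.5 kJ/mol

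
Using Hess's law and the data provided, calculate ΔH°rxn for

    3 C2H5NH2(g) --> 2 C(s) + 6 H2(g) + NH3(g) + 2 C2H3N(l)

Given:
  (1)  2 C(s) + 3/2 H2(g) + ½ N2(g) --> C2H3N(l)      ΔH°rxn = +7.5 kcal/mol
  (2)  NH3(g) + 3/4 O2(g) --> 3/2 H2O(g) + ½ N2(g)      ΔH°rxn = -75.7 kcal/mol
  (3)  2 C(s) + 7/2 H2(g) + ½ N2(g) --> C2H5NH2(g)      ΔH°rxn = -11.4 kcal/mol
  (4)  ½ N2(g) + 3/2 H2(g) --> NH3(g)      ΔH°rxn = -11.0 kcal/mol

ΔH°rxn = 38.2 kcal/mol

(1) × 2: (2)·(+7.5) = +15.0 kcal/mol
(2): not needed.
(3) reversed and × 3: (-3)·(-11.4) = +34.2 kcal/mol
(4) as written: -11.0 kcal/mol
By Hess's law, ΔH°rxn = (2)·(+7.5) + (-3)·(-11.4) + (1)·(-11.0) = 38.2 kcal/mol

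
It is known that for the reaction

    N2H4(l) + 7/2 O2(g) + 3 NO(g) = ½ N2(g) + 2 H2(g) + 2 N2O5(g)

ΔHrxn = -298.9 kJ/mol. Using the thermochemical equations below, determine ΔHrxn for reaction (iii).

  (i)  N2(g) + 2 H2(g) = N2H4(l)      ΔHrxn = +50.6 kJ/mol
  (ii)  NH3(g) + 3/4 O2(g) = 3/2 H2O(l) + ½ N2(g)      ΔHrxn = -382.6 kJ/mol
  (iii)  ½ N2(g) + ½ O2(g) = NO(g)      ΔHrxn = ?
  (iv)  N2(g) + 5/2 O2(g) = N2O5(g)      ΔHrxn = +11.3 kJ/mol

(i) reversed: -50.6 kJ/mol
(ii): not needed.
(iii) reversed and × 3: contributes −3·x
(iv) × 2: (2)·(+11.3) = +22.6 kJ/mol
-298.9 = (-50.6) + (+22.6) − 3·x
x = (-298.9 − (-28.0)) / (-3) = 90.3 kJ/mol

ΔHrxn = 90.3 kJ/mol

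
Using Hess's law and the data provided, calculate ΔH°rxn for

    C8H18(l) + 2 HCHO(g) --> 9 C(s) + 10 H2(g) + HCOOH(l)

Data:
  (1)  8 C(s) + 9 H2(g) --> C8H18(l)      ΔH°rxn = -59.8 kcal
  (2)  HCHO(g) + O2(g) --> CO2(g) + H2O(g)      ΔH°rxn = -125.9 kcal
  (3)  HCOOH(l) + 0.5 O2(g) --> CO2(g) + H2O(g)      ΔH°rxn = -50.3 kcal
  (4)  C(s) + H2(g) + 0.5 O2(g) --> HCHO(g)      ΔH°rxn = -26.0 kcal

(1) reversed (reverse to put C8H18(l) on the reactant side): +59.8 kcal
(2) as written: -125.9 kcal
(3) reversed (reverse to put HCOOH(l) on the product side): +50.3 kcal
(4) reversed: +26.0 kcal
ΔH°rxn = (+59.8) + (-125.9) + (+50.3) + (+26.0) = 10.2 kcal

ΔH°rxn = 10.2 kcal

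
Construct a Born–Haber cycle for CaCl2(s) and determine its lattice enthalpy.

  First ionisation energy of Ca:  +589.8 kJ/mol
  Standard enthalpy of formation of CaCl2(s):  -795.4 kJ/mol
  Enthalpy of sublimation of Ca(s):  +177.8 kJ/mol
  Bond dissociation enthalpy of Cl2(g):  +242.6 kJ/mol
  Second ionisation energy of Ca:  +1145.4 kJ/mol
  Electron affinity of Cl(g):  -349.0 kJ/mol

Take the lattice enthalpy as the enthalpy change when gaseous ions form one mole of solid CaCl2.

U = -2253.0 kJ/mol

ΔHf° = 1·ΔHsub + 1·(ΣIE) + 1·D(Cl2) + 2·EA + U
-795.4 = 1·(+177.8) + 1·(+1735.2) + 1·(+242.6) + 2·(-349.0) + U
U = -795.4 − (+1457.6) = -2253.0 kJ/mol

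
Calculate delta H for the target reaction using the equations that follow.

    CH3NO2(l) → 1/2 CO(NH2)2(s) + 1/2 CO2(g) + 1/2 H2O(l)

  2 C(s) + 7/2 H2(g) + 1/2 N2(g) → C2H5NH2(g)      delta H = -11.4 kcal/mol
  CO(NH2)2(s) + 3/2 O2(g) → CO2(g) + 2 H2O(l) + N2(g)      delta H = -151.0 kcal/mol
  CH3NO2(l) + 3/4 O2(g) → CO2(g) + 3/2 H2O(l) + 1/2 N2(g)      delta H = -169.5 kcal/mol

equation 1: not needed.
equation 2 reversed and × 1/2: (-1/2)·(-151.0) = +75.5 kcal/mol
equation 3 as written: -169.5 kcal/mol
By Hess's law, delta H = (+75.5) + (-169.5) = -94.0 kcal/mol

delta H = -94.0 kcal/mol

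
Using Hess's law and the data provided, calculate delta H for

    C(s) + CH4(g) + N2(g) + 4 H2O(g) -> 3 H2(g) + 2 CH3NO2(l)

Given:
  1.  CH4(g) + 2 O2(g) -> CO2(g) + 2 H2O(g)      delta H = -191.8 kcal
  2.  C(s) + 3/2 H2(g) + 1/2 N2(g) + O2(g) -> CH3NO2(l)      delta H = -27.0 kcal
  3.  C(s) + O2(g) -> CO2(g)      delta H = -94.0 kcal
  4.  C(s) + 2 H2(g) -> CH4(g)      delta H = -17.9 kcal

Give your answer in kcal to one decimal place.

eq. 1 reversed and × 2: (-2)·(-191.8) = +383.6 kcal
eq. 2 × 2: (2)·(-27.0) = -54.0 kcal
eq. 3 × 2: (2)·(-94.0) = -188.0 kcal
eq. 4 reversed and × 3: (-3)·(-17.9) = +53.7 kcal
delta H = (+383.6) + (-54.0) + (-188.0) + (+53.7) = 195.3 kcal

delta H = 195.3 kcal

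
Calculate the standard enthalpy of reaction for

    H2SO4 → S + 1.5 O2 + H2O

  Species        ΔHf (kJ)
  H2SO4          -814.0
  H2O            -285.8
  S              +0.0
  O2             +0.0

ΔH_rxn = 528.2 kJ

Products: 1·(+0.0) + 3/2·(+0.0) + 1·(-285.8) = -285.8
Reactants: 1·(-814.0) = -814.0
ΔH_rxn = (-285.8) − (-814.0) = 528.2 kJ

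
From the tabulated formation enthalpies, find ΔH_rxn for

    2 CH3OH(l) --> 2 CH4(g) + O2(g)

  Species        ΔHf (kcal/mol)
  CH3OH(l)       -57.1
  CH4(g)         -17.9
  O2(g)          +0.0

Products: 2·(-17.9) + 1·(+0.0) = -35.8
Reactants: 2·(-57.1) = -114.2
ΔH_rxn = (-35.8) − (-114.2) = 78.4 kcal/mol

ΔH_rxn = 78.4 kcal/mol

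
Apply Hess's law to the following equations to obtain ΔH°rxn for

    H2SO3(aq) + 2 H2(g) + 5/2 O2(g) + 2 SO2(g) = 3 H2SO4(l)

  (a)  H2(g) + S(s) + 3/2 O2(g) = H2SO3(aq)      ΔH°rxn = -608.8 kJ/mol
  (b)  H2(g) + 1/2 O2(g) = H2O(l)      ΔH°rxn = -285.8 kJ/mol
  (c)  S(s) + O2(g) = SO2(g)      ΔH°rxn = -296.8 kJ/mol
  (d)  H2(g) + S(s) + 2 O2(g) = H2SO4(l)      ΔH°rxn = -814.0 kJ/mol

ΔH°rxn = -1239.6 kJ/mol

(a) reversed: +608.8 kJ/mol
(b): not needed.
(c) reversed and × 2: (-2)·(-296.8) = +593.6 kJ/mol
(d) × 3: (3)·(-814.0) = -2442.0 kJ/mol
Summing the manipulated equations, ΔH°rxn = (-1)·(-608.8) + (-2)·(-296.8) + (3)·(-814.0) = -1239.6 kJ/mol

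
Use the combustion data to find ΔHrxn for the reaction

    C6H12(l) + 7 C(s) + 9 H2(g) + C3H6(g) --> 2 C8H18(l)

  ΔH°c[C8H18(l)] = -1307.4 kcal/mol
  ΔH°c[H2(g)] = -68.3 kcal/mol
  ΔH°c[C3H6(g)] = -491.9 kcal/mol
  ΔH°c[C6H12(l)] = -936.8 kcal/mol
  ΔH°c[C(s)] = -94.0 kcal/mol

ΔHrxn = -86.6 kcal/mol

With combustion enthalpies, reactants minus products:
= [1·(-936.8) + 7·(-94.0) + 9·(-68.3) + 1·(-491.9)] − [2·(-1307.4)]
= -86.6 kcal/mol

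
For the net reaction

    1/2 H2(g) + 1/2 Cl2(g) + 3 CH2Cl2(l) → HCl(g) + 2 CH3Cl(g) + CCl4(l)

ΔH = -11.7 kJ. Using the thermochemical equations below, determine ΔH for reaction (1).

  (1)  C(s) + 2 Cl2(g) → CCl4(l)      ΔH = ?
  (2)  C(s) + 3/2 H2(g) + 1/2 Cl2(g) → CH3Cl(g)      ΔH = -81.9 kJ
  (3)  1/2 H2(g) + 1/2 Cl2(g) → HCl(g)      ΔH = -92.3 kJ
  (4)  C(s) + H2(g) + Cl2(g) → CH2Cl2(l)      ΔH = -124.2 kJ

ΔH = -128.2 kJ

(1) as written: contributes x
(2) × 2: (2)·(-81.9) = -163.8 kJ
(3) as written: -92.3 kJ
(4) reversed and × 3: (-3)·(-124.2) = +372.6 kJ
-11.7 = (-163.8) + (-92.3) + (+372.6) + x
x = (-11.7 − (+116.5)) / (1) = -128.2 kJ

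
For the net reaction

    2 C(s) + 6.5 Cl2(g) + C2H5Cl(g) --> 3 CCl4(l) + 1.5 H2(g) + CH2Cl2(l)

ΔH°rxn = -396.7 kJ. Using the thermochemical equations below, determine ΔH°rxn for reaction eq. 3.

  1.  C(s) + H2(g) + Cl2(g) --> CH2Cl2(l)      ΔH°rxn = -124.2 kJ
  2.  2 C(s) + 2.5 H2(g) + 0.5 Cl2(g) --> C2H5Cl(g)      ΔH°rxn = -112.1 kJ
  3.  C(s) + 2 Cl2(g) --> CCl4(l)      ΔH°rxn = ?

ΔH°rxn = -128.2 kJ

eq. 1 as written: -124.2 kJ
eq. 2 reversed: +112.1 kJ
eq. 3 × 3: contributes 3·x
-396.7 = (-124.2) + (+112.1) + 3·x
x = (-396.7 − (-12.1)) / (3) = -128.2 kJ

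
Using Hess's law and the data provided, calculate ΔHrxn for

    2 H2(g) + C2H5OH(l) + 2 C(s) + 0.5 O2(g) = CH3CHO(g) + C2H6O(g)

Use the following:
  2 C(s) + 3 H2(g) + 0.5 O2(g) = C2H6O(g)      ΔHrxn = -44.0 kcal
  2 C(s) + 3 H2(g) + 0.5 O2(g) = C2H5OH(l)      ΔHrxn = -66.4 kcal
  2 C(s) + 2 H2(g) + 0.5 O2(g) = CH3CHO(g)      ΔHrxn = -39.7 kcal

ΔHrxn = -17.3 kcal

equation 1 as written: -44.0 kcal
equation 2 reversed: +66.4 kcal
equation 3 as written: -39.7 kcal
ΔHrxn = (-44.0) + (+66.4) + (-39.7) = -17.3 kcal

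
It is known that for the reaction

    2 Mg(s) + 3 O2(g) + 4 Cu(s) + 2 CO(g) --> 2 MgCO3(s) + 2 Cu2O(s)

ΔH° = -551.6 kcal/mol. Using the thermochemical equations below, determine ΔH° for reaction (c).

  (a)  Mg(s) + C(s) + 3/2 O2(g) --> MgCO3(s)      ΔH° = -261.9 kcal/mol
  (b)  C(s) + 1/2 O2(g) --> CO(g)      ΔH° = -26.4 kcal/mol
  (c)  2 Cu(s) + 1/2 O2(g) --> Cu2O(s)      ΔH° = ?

ΔH° = -40.3 kcal/mol

(a) × 2 (scale by 2 for the 2 MgCO3(s)): (2)·(-261.9) = -523.8 kcal/mol
(b) reversed and × 2 (CO(g) must end up as a reactant; ×2 to match 2 CO(g) in the target): (-2)·(-26.4) = +52.8 kcal/mol
(c) × 2 (×2 to match 2 Cu2O(s) in the target): contributes 2·x
-551.6 = (-523.8) + (+52.8) + 2·x
x = (-551.6 − (-471.0)) / (2) = -40.3 kcal/mol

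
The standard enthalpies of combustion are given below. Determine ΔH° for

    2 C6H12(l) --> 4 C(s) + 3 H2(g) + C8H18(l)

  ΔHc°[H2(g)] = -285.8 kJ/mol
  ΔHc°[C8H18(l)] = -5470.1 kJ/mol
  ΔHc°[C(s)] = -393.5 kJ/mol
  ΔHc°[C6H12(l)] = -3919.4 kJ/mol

With combustion enthalpies, reactants minus products:
= [2·(-3919.4)] − [4·(-393.5) + 3·(-285.8) + 1·(-5470.1)]
= 62.7 kJ/mol

ΔH° = 62.7 kJ/mol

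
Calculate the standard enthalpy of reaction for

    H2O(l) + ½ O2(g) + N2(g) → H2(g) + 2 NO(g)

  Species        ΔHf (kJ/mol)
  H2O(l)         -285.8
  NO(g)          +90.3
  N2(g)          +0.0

ΔHrxn = 466.4 kJ/mol

Products: 1·(+0.0) + 2·(+90.3) = +180.6
Reactants: 1·(-285.8) + 1/2·(+0.0) + 1·(+0.0) = -285.8
ΔHrxn = (+180.6) − (-285.8) = 466.4 kJ/mol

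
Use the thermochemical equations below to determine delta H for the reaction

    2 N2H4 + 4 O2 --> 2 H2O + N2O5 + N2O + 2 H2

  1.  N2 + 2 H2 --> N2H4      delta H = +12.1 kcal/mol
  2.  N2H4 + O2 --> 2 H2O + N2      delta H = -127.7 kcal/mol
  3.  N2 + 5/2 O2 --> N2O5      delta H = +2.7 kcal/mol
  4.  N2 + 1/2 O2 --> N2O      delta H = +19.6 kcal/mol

eq. 1 reversed (H2 must end up as a product): -12.1 kcal/mol
eq. 2 as written (H2O already on the product side): -127.7 kcal/mol
eq. 3 as written (N2O5 already on the product side): +2.7 kcal/mol
eq. 4 as written (N2O already on the product side): +19.6 kcal/mol
Combining the equations, delta H = (-12.1) + (-127.7) + (+2.7) + (+19.6) = -117.5 kcal/mol

delta H = -117.5 kcal/mol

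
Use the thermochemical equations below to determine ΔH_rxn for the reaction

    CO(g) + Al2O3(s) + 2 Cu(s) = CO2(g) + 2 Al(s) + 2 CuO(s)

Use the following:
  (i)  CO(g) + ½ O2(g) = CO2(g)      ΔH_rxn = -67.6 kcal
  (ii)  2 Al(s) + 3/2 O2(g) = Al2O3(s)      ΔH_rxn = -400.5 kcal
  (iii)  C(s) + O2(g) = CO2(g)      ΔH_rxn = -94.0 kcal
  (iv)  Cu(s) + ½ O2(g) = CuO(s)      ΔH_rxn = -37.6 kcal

(i) as written: -67.6 kcal
(ii) reversed: +400.5 kcal
(iii): not needed.
(iv) × 2: (2)·(-37.6) = -75.2 kcal
Since enthalpy is a state function, ΔH_rxn = (-67.6) + (+400.5) + (-75.2) = 257.7 kcal

ΔH_rxn = 257.7 kcal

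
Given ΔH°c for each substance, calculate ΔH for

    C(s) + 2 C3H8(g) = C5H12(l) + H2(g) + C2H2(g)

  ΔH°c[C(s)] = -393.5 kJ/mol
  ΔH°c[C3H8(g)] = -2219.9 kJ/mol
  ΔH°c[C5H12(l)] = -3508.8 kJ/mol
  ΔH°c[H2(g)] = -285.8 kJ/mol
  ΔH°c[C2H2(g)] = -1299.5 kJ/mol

ΔH = 260.8 kJ/mol

Using ΔH = Σ nΔHc°(reactants) − Σ nΔHc°(products):
= [1·(-393.5) + 2·(-2219.9)] − [1·(-3508.8) + 1·(-285.8) + 1·(-1299.5)]
= 260.8 kJ/mol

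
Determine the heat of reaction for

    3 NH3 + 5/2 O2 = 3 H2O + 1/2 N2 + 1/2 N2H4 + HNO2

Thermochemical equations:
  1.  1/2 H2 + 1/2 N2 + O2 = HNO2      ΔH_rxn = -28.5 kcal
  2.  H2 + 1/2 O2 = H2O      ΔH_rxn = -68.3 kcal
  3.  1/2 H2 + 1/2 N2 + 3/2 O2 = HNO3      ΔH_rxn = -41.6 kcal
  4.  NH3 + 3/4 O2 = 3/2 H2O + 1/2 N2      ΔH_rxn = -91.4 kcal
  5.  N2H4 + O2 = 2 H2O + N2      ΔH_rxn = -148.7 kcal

eq. 1 as written (HNO2 already on the product side): -28.5 kcal
eq. 2 reversed and × 1/2: (-1/2)·(-68.3) = +34.15 kcal
eq. 3: not needed (HNO3 appears nowhere else).
eq. 4 × 3 (scale by 3 for the 3 NH3): (3)·(-91.4) = -274.2 kcal
eq. 5 reversed and × 1/2 (reverse to put N2H4 on the product side; scale by 1/2 for the 1/2 N2H4): (-1/2)·(-148.7) = +74.35 kcal
ΔH_rxn = (1)·(-28.5) + (-1/2)·(-68.3) + (3)·(-91.4) + (-1/2)·(-148.7) = -194.2 kcal

ΔH_rxn = -194.2 kcal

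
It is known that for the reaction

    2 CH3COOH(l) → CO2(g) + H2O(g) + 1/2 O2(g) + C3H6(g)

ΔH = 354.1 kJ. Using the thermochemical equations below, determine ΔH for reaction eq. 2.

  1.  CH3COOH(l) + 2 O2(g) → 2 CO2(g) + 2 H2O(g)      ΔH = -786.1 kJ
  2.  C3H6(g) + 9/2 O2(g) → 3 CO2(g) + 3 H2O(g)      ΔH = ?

ΔH = -1926.3 kJ

eq. 1 × 2: (2)·(-786.1) = -1572.2 kJ
eq. 2 reversed: contributes −x
+354.1 = (-1572.2) − x
x = (+354.1 − (-1572.2)) / (-1) = -1926.3 kJ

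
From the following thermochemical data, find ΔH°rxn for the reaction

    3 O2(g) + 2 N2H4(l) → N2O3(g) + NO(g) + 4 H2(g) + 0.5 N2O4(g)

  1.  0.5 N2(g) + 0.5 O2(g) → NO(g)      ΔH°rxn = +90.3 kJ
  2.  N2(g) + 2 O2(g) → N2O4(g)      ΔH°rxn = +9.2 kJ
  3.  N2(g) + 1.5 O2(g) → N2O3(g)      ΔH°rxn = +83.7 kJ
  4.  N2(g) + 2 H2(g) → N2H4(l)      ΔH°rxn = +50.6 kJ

eq. 1 as written (NO(g) already on the product side): +90.3 kJ
eq. 2 × 1/2 (scale by 1/2 for the 1/2 N2O4(g)): (1/2)·(+9.2) = +4.6 kJ
eq. 3 as written (N2O3(g) already on the product side): +83.7 kJ
eq. 4 reversed and × 2 (reverse to put N2H4(l) on the reactant side; ×2 to match 2 N2H4(l) in the target): (-2)·(+50.6) = -101.2 kJ
ΔH°rxn = (1)·(+90.3) + (1/2)·(+9.2) + (1)·(+83.7) + (-2)·(+50.6) = 77.4 kJ

ΔH°rxn = 77.4 kJ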